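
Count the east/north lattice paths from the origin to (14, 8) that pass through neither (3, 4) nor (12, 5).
Number of paths = 213615

Inclusion–exclusion. Total paths: C(22, 14) = 319770. Through P₁: C(7, 3)·C(15, 11) = 47775. Through P₂: C(17, 12)·C(5, 2) = 61880. Since P₁ is strictly southwest of P₂, a monotone path through both must visit P₁ then P₂; paths through both = C(7, 3)·C(10, 9)·C(5, 2) = 3500. Avoid both = 319770 − 47775 − 61880 + 3500 = 213615.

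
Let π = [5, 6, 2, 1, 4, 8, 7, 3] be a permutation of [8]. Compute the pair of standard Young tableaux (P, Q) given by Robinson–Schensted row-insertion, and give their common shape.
P = [1, 3, 7] / [2, 4, 8] / [5, 6];  Q = [1, 2, 6] / [3, 5, 7] / [4, 8];  common shape = (3, 3, 2)

Row-insert the values π_1, π_2, … into P one at a time, bumping the leftmost entry strictly greater than the inserted value down to the next row. The recording tableau Q records, in position (i, j), the step at which that cell was added to P.
  Insert 5 (step 1): P = [5];  Q = [1]
  Insert 6 (step 2): P = [5, 6];  Q = [1, 2]
  Insert 2 (step 3): P = [2, 6] / [5];  Q = [1, 2] / [3]
  Insert 1 (step 4): P = [1, 6] / [2] / [5];  Q = [1, 2] / [3] / [4]
  Insert 4 (step 5): P = [1, 4] / [2, 6] / [5];  Q = [1, 2] / [3, 5] / [4]
  Insert 8 (step 6): P = [1, 4, 8] / [2, 6] / [5];  Q = [1, 2, 6] / [3, 5] / [4]
  Insert 7 (step 7): P = [1, 4, 7] / [2, 6, 8] / [5];  Q = [1, 2, 6] / [3, 5, 7] / [4]
  Insert 3 (step 8): P = [1, 3, 7] / [2, 4, 8] / [5, 6];  Q = [1, 2, 6] / [3, 5, 7] / [4, 8]
Final shape: (3, 3, 2).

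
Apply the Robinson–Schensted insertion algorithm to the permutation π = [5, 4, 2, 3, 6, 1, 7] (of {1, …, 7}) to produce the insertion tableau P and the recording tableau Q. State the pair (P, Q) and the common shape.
P = [1, 3, 6, 7] / [2] / [4] / [5];  Q = [1, 4, 5, 7] / [2] / [3] / [6];  common shape = (4, 1, 1, 1)

Row-insert the values π_1, π_2, … into P one at a time, bumping the leftmost entry strictly greater than the inserted value down to the next row. The recording tableau Q records, in position (i, j), the step at which that cell was added to P.
  Insert 5 (step 1): P = [5];  Q = [1]
  Insert 4 (step 2): P = [4] / [5];  Q = [1] / [2]
  Insert 2 (step 3): P = [2] / [4] / [5];  Q = [1] / [2] / [3]
  Insert 3 (step 4): P = [2, 3] / [4] / [5];  Q = [1, 4] / [2] / [3]
  Insert 6 (step 5): P = [2, 3, 6] / [4] / [5];  Q = [1, 4, 5] / [2] / [3]
  Insert 1 (step 6): P = [1, 3, 6] / [2] / [4] / [5];  Q = [1, 4, 5] / [2] / [3] / [6]
  Insert 7 (step 7): P = [1, 3, 6, 7] / [2] / [4] / [5];  Q = [1, 4, 5, 7] / [2] / [3] / [6]
Final shape: (4, 1, 1, 1).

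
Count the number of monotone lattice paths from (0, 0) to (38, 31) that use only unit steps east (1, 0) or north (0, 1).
Number of paths = 39789158751476438304

A monotone lattice path from (0, 0) to (38, 31) consists of 38 east steps and 31 north steps in some order, so it is determined by which 38 of the 69 steps are east. The count is C(69, 38) = 39789158751476438304.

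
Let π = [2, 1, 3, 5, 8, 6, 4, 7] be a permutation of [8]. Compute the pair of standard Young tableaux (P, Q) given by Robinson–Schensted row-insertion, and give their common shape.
P = [1, 3, 4, 6, 7] / [2, 5] / [8];  Q = [1, 3, 4, 5, 8] / [2, 6] / [7];  common shape = (5, 2, 1)

Row-insert the values π_1, π_2, … into P one at a time, bumping the leftmost entry strictly greater than the inserted value down to the next row. The recording tableau Q records, in position (i, j), the step at which that cell was added to P.
  Insert 2 (step 1): P = [2];  Q = [1]
  Insert 1 (step 2): P = [1] / [2];  Q = [1] / [2]
  Insert 3 (step 3): P = [1, 3] / [2];  Q = [1, 3] / [2]
  Insert 5 (step 4): P = [1, 3, 5] / [2];  Q = [1, 3, 4] / [2]
  Insert 8 (step 5): P = [1, 3, 5, 8] / [2];  Q = [1, 3, 4, 5] / [2]
  Insert 6 (step 6): P = [1, 3, 5, 6] / [2, 8];  Q = [1, 3, 4, 5] / [2, 6]
  Insert 4 (step 7): P = [1, 3, 4, 6] / [2, 5] / [8];  Q = [1, 3, 4, 5] / [2, 6] / [7]
  Insert 7 (step 8): P = [1, 3, 4, 6, 7] / [2, 5] / [8];  Q = [1, 3, 4, 5, 8] / [2, 6] / [7]
Final shape: (5, 2, 1).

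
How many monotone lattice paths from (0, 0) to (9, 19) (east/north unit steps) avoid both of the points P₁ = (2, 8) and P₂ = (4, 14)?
Number of paths = 5021220

Inclusion–exclusion. Total paths: C(28, 9) = 6906900. Through P₁: C(10, 2)·C(18, 7) = 1432080. Through P₂: C(18, 4)·C(10, 5) = 771120. Since P₁ is strictly southwest of P₂, a monotone path through both must visit P₁ then P₂; paths through both = C(10, 2)·C(8, 2)·C(10, 5) = 317520. Avoid both = 6906900 − 1432080 − 771120 + 317520 = 5021220.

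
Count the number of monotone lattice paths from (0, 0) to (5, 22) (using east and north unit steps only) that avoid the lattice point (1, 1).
Number of paths = 55430

Total paths from (0, 0) to (5, 22): C(27, 5) = 80730. Paths through (1, 1): (paths (0, 0) → (1, 1)) × (paths (1, 1) → (5, 22)) = C(2, 1) · C(25, 4) = 2 · 12650 = 25300. Avoidance count = 80730 − 25300 = 55430.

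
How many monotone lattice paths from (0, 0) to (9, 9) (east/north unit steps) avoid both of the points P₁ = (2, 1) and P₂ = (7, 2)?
Number of paths = 28667

Inclusion–exclusion. Total paths: C(18, 9) = 48620. Through P₁: C(3, 2)·C(15, 7) = 19305. Through P₂: C(9, 7)·C(9, 2) = 1296. Since P₁ is strictly southwest of P₂, a monotone path through both must visit P₁ then P₂; paths through both = C(3, 2)·C(6, 5)·C(9, 2) = 648. Avoid both = 48620 − 19305 − 1296 + 648 = 28667.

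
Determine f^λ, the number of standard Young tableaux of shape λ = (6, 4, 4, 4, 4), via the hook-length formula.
# SYT of shape (6, 4, 4, 4, 4) = 128035908

Hook-length formula: f^λ = n! / Π hook(c), product over all cells c of the Young diagram. For λ = (6, 4, 4, 4, 4), n = 22 boxes. Hook lengths by row (left-to-right, top-to-bottom): [10, 9, 8, 7, 2, 1]; [7, 6, 5, 4]; [6, 5, 4, 3]; [5, 4, 3, 2]; [4, 3, 2, 1]. Product of hooks = 8778792960000. So f^λ = 22! / 8778792960000 = 1124000727777607680000 / 8778792960000 = 128035908.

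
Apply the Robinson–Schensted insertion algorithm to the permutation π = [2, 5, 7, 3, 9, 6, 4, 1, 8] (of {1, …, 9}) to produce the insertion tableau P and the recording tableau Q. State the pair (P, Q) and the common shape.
P = [1, 3, 4, 8] / [2, 6, 9] / [5] / [7];  Q = [1, 2, 3, 5] / [4, 6, 9] / [7] / [8];  common shape = (4, 3, 1, 1)

Row-insert the values π_1, π_2, … into P one at a time, bumping the leftmost entry strictly greater than the inserted value down to the next row. The recording tableau Q records, in position (i, j), the step at which that cell was added to P.
  Insert 2 (step 1): P = [2];  Q = [1]
  Insert 5 (step 2): P = [2, 5];  Q = [1, 2]
  Insert 7 (step 3): P = [2, 5, 7];  Q = [1, 2, 3]
  Insert 3 (step 4): P = [2, 3, 7] / [5];  Q = [1, 2, 3] / [4]
  Insert 9 (step 5): P = [2, 3, 7, 9] / [5];  Q = [1, 2, 3, 5] / [4]
  Insert 6 (step 6): P = [2, 3, 6, 9] / [5, 7];  Q = [1, 2, 3, 5] / [4, 6]
  Insert 4 (step 7): P = [2, 3, 4, 9] / [5, 6] / [7];  Q = [1, 2, 3, 5] / [4, 6] / [7]
  Insert 1 (step 8): P = [1, 3, 4, 9] / [2, 6] / [5] / [7];  Q = [1, 2, 3, 5] / [4, 6] / [7] / [8]
  Insert 8 (step 9): P = [1, 3, 4, 8] / [2, 6, 9] / [5] / [7];  Q = [1, 2, 3, 5] / [4, 6, 9] / [7] / [8]
Final shape: (4, 3, 1, 1).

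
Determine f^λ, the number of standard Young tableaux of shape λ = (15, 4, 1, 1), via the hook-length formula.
# SYT of shape (15, 4, 1, 1) = 361760

Hook-length formula: f^λ = n! / Π hook(c), product over all cells c of the Young diagram. For λ = (15, 4, 1, 1), n = 21 boxes. Hook lengths by row (left-to-right, top-to-bottom): [18, 15, 14, 13, 11, 10, 9, 8, 7, 6, 5, 4, 3, 2, 1]; [6, 3, 2, 1]; [2]; [1]. Product of hooks = 141228831744000. So f^λ = 21! / 141228831744000 = 51090942171709440000 / 141228831744000 = 361760.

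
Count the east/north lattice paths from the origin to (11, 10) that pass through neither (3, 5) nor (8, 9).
Number of paths = 211628

Inclusion–exclusion. Total paths: C(21, 11) = 352716. Through P₁: C(8, 3)·C(13, 8) = 72072. Through P₂: C(17, 8)·C(4, 3) = 97240. Since P₁ is strictly southwest of P₂, a monotone path through both must visit P₁ then P₂; paths through both = C(8, 3)·C(9, 5)·C(4, 3) = 28224. Avoid both = 352716 − 72072 − 97240 + 28224 = 211628.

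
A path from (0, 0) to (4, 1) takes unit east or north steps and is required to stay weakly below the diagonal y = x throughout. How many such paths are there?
Number of paths = 4

By the reflection principle (André's argument), the number of monotone paths to (4, 1) with n ≤ m that never go above y = x is C(5, 4) − C(5, 5) = 5 − 1 = 4.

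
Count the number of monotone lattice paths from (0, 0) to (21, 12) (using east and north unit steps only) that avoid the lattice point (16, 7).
Number of paths = 293037756

Total paths from (0, 0) to (21, 12): C(33, 21) = 354817320. Paths through (16, 7): (paths (0, 0) → (16, 7)) × (paths (16, 7) → (21, 12)) = C(23, 16) · C(10, 5) = 245157 · 252 = 61779564. Avoidance count = 354817320 − 61779564 = 293037756.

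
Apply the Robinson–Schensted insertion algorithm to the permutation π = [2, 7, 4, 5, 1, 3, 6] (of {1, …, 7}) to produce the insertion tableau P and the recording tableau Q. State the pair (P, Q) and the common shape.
P = [1, 3, 5, 6] / [2, 4] / [7];  Q = [1, 2, 4, 7] / [3, 6] / [5];  common shape = (4, 2, 1)

Row-insert the values π_1, π_2, … into P one at a time, bumping the leftmost entry strictly greater than the inserted value down to the next row. The recording tableau Q records, in position (i, j), the step at which that cell was added to P.
  Insert 2 (step 1): P = [2];  Q = [1]
  Insert 7 (step 2): P = [2, 7];  Q = [1, 2]
  Insert 4 (step 3): P = [2, 4] / [7];  Q = [1, 2] / [3]
  Insert 5 (step 4): P = [2, 4, 5] / [7];  Q = [1, 2, 4] / [3]
  Insert 1 (step 5): P = [1, 4, 5] / [2] / [7];  Q = [1, 2, 4] / [3] / [5]
  Insert 3 (step 6): P = [1, 3, 5] / [2, 4] / [7];  Q = [1, 2, 4] / [3, 6] / [5]
  Insert 6 (step 7): P = [1, 3, 5, 6] / [2, 4] / [7];  Q = [1, 2, 4, 7] / [3, 6] / [5]
Final shape: (4, 2, 1).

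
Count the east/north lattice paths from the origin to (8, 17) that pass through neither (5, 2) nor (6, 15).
Number of paths = 740619

Inclusion–exclusion. Total paths: C(25, 8) = 1081575. Through P₁: C(7, 5)·C(18, 3) = 17136. Through P₂: C(21, 6)·C(4, 2) = 325584. Since P₁ is strictly southwest of P₂, a monotone path through both must visit P₁ then P₂; paths through both = C(7, 5)·C(14, 1)·C(4, 2) = 1764. Avoid both = 1081575 − 17136 − 325584 + 1764 = 740619.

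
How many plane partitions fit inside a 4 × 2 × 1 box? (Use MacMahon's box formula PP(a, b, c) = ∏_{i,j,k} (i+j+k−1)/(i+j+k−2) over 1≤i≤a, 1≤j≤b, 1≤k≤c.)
PP(4, 2, 1) = 15

Evaluate the triple product over i = 1..4, j = 1..2, k = 1..1. The factors are (2/1) · (3/2) · (3/2) · (4/3) · (4/3) · (5/4) · (5/4) · (6/5). The numerators and denominators telescope so the product is an integer; carrying out the multiplication exactly gives PP(4, 2, 1) = 15.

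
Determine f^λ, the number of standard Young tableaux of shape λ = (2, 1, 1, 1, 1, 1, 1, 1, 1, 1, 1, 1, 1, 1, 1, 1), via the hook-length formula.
# SYT of shape (2, 1, 1, 1, 1, 1, 1, 1, 1, 1, 1, 1, 1, 1, 1, 1) = 16

Hook-length formula: f^λ = n! / Π hook(c), product over all cells c of the Young diagram. For λ = (2, 1, 1, 1, 1, 1, 1, 1, 1, 1, 1, 1, 1, 1, 1, 1), n = 17 boxes. Hook lengths by row (left-to-right, top-to-bottom): [17, 1]; [15]; [14]; [13]; [12]; [11]; [10]; [9]; [8]; [7]; [6]; [5]; [4]; [3]; [2]; [1]. Product of hooks = 22230464256000. So f^λ = 17! / 22230464256000 = 355687428096000 / 22230464256000 = 16.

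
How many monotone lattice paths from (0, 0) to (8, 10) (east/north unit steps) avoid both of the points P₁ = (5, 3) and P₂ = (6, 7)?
Number of paths = 22678

Inclusion–exclusion. Total paths: C(18, 8) = 43758. Through P₁: C(8, 5)·C(10, 3) = 6720. Through P₂: C(13, 6)·C(5, 2) = 17160. Since P₁ is strictly southwest of P₂, a monotone path through both must visit P₁ then P₂; paths through both = C(8, 5)·C(5, 1)·C(5, 2) = 2800. Avoid both = 43758 − 6720 − 17160 + 2800 = 22678.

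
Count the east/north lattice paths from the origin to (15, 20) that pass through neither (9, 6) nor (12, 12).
Number of paths = 2677132920

Inclusion–exclusion. Total paths: C(35, 15) = 3247943160. Through P₁: C(15, 9)·C(20, 6) = 193993800. Through P₂: C(24, 12)·C(11, 3) = 446185740. Since P₁ is strictly southwest of P₂, a monotone path through both must visit P₁ then P₂; paths through both = C(15, 9)·C(9, 3)·C(11, 3) = 69369300. Avoid both = 3247943160 − 193993800 − 446185740 + 69369300 = 2677132920.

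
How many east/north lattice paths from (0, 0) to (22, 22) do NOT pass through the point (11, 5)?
Number of paths = 2010299745480

Total paths from (0, 0) to (22, 22): C(44, 22) = 2104098963720. Paths through (11, 5): (paths (0, 0) → (11, 5)) × (paths (11, 5) → (22, 22)) = C(16, 11) · C(28, 11) = 4368 · 21474180 = 93799218240. Avoidance count = 2104098963720 − 93799218240 = 2010299745480.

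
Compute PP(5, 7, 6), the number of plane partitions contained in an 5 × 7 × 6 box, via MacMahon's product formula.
PP(5, 7, 6) = 739309710568

Evaluate the triple product over i = 1..5, j = 1..7, k = 1..6. The factors are (2/1) · (3/2) · (4/3) · (5/4) · (6/5) · (7/6) · (3/2) · (4/3) · … (210 factors total). The numerators and denominators telescope so the product is an integer; carrying out the multiplication exactly gives PP(5, 7, 6) = 739309710568.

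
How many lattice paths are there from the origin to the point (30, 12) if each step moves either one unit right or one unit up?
Number of paths = 11058116888

A monotone lattice path from (0, 0) to (30, 12) consists of 30 east steps and 12 north steps in some order, so it is determined by which 30 of the 42 steps are east. The count is C(42, 30) = 11058116888.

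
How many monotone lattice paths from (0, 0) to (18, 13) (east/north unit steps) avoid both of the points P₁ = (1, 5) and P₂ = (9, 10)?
Number of paths = 181139305

Inclusion–exclusion. Total paths: C(31, 18) = 206253075. Through P₁: C(6, 1)·C(25, 17) = 6489450. Through P₂: C(19, 9)·C(12, 9) = 20323160. Since P₁ is strictly southwest of P₂, a monotone path through both must visit P₁ then P₂; paths through both = C(6, 1)·C(13, 8)·C(12, 9) = 1698840. Avoid both = 206253075 − 6489450 − 20323160 + 1698840 = 181139305.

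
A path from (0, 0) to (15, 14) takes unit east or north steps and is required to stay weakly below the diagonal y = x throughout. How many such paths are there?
Number of paths = 9694845

By the reflection principle (André's argument), the number of monotone paths to (15, 14) with n ≤ m that never go above y = x is C(29, 15) − C(29, 16) = 77558760 − 67863915 = 9694845.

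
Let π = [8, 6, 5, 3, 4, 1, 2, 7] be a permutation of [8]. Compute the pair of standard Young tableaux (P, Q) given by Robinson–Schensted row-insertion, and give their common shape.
P = [1, 2, 7] / [3, 4] / [5] / [6] / [8];  Q = [1, 5, 8] / [2, 7] / [3] / [4] / [6];  common shape = (3, 2, 1, 1, 1)

Row-insert the values π_1, π_2, … into P one at a time, bumping the leftmost entry strictly greater than the inserted value down to the next row. The recording tableau Q records, in position (i, j), the step at which that cell was added to P.
  Insert 8 (step 1): P = [8];  Q = [1]
  Insert 6 (step 2): P = [6] / [8];  Q = [1] / [2]
  Insert 5 (step 3): P = [5] / [6] / [8];  Q = [1] / [2] / [3]
  Insert 3 (step 4): P = [3] / [5] / [6] / [8];  Q = [1] / [2] / [3] / [4]
  Insert 4 (step 5): P = [3, 4] / [5] / [6] / [8];  Q = [1, 5] / [2] / [3] / [4]
  Insert 1 (step 6): P = [1, 4] / [3] / [5] / [6] / [8];  Q = [1, 5] / [2] / [3] / [4] / [6]
  Insert 2 (step 7): P = [1, 2] / [3, 4] / [5] / [6] / [8];  Q = [1, 5] / [2, 7] / [3] / [4] / [6]
  Insert 7 (step 8): P = [1, 2, 7] / [3, 4] / [5] / [6] / [8];  Q = [1, 5, 8] / [2, 7] / [3] / [4] / [6]
Final shape: (3, 2, 1, 1, 1).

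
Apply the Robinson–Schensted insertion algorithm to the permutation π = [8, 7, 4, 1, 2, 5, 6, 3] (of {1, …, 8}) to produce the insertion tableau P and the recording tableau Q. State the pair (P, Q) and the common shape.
P = [1, 2, 3, 6] / [4, 5] / [7] / [8];  Q = [1, 5, 6, 7] / [2, 8] / [3] / [4];  common shape = (4, 2, 1, 1)

Row-insert the values π_1, π_2, … into P one at a time, bumping the leftmost entry strictly greater than the inserted value down to the next row. The recording tableau Q records, in position (i, j), the step at which that cell was added to P.
  Insert 8 (step 1): P = [8];  Q = [1]
  Insert 7 (step 2): P = [7] / [8];  Q = [1] / [2]
  Insert 4 (step 3): P = [4] / [7] / [8];  Q = [1] / [2] / [3]
  Insert 1 (step 4): P = [1] / [4] / [7] / [8];  Q = [1] / [2] / [3] / [4]
  Insert 2 (step 5): P = [1, 2] / [4] / [7] / [8];  Q = [1, 5] / [2] / [3] / [4]
  Insert 5 (step 6): P = [1, 2, 5] / [4] / [7] / [8];  Q = [1, 5, 6] / [2] / [3] / [4]
  Insert 6 (step 7): P = [1, 2, 5, 6] / [4] / [7] / [8];  Q = [1, 5, 6, 7] / [2] / [3] / [4]
  Insert 3 (step 8): P = [1, 2, 3, 6] / [4, 5] / [7] / [8];  Q = [1, 5, 6, 7] / [2, 8] / [3] / [4]
Final shape: (4, 2, 1, 1).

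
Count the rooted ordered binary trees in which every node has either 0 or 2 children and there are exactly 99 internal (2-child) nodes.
C_99 = 227508830794229349661819540395688853956041682601541047340

These full binary trees are counted by the Catalan number C_n = (1/(n + 1)) · C(2n, n). For n = 99: C_99 = (1/100) · C(198, 99) = 22750883079422934966181954039568885395604168260154104734000/100 = 227508830794229349661819540395688853956041682601541047340.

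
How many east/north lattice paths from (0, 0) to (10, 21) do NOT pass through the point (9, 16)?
Number of paths = 32094315

Total paths from (0, 0) to (10, 21): C(31, 10) = 44352165. Paths through (9, 16): (paths (0, 0) → (9, 16)) × (paths (9, 16) → (10, 21)) = C(25, 9) · C(6, 1) = 2042975 · 6 = 12257850. Avoidance count = 44352165 − 12257850 = 32094315.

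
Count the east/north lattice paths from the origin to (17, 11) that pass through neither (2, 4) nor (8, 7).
Number of paths = 15215895

Inclusion–exclusion. Total paths: C(28, 17) = 21474180. Through P₁: C(6, 2)·C(22, 15) = 2558160. Through P₂: C(15, 8)·C(13, 9) = 4601025. Since P₁ is strictly southwest of P₂, a monotone path through both must visit P₁ then P₂; paths through both = C(6, 2)·C(9, 6)·C(13, 9) = 900900. Avoid both = 21474180 − 2558160 − 4601025 + 900900 = 15215895.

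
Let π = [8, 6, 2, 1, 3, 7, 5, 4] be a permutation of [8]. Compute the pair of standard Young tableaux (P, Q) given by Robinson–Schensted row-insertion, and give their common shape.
P = [1, 3, 4] / [2, 5] / [6, 7] / [8];  Q = [1, 5, 6] / [2, 7] / [3, 8] / [4];  common shape = (3, 2, 2, 1)

Row-insert the values π_1, π_2, … into P one at a time, bumping the leftmost entry strictly greater than the inserted value down to the next row. The recording tableau Q records, in position (i, j), the step at which that cell was added to P.
  Insert 8 (step 1): P = [8];  Q = [1]
  Insert 6 (step 2): P = [6] / [8];  Q = [1] / [2]
  Insert 2 (step 3): P = [2] / [6] / [8];  Q = [1] / [2] / [3]
  Insert 1 (step 4): P = [1] / [2] / [6] / [8];  Q = [1] / [2] / [3] / [4]
  Insert 3 (step 5): P = [1, 3] / [2] / [6] / [8];  Q = [1, 5] / [2] / [3] / [4]
  Insert 7 (step 6): P = [1, 3, 7] / [2] / [6] / [8];  Q = [1, 5, 6] / [2] / [3] / [4]
  Insert 5 (step 7): P = [1, 3, 5] / [2, 7] / [6] / [8];  Q = [1, 5, 6] / [2, 7] / [3] / [4]
  Insert 4 (step 8): P = [1, 3, 4] / [2, 5] / [6, 7] / [8];  Q = [1, 5, 6] / [2, 7] / [3, 8] / [4]
Final shape: (3, 2, 2, 1).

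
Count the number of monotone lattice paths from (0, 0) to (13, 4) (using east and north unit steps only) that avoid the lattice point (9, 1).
Number of paths = 2030

Total paths from (0, 0) to (13, 4): C(17, 13) = 2380. Paths through (9, 1): (paths (0, 0) → (9, 1)) × (paths (9, 1) → (13, 4)) = C(10, 9) · C(7, 4) = 10 · 35 = 350. Avoidance count = 2380 − 350 = 2030.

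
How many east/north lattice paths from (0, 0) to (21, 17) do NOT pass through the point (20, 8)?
Number of paths = 28750062330

Total paths from (0, 0) to (21, 17): C(38, 21) = 28781143380. Paths through (20, 8): (paths (0, 0) → (20, 8)) × (paths (20, 8) → (21, 17)) = C(28, 20) · C(10, 1) = 3108105 · 10 = 31081050. Avoidance count = 28781143380 − 31081050 = 28750062330.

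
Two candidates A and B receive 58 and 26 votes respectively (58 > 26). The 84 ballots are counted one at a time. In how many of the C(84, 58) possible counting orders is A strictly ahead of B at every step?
Strict-lead orderings = 1331876788623078523776

Total orderings of the 84 votes with 58 for A: C(84, 58) = 3496176570135581124912. By the Bertrand ballot formula (Cycle Lemma / reflection principle), the number of orderings in which A is strictly ahead of B throughout is (p − q)/(p + q) · C(p + q, p) = (58 − 26)/(58 + 26) · 3496176570135581124912 = 1331876788623078523776.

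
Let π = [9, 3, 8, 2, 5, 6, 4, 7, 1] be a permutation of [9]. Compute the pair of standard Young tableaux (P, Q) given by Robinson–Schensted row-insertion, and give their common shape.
P = [1, 4, 6, 7] / [2, 5] / [3] / [8] / [9];  Q = [1, 3, 6, 8] / [2, 5] / [4] / [7] / [9];  common shape = (4, 2, 1, 1, 1)

Row-insert the values π_1, π_2, … into P one at a time, bumping the leftmost entry strictly greater than the inserted value down to the next row. The recording tableau Q records, in position (i, j), the step at which that cell was added to P.
  Insert 9 (step 1): P = [9];  Q = [1]
  Insert 3 (step 2): P = [3] / [9];  Q = [1] / [2]
  Insert 8 (step 3): P = [3, 8] / [9];  Q = [1, 3] / [2]
  Insert 2 (step 4): P = [2, 8] / [3] / [9];  Q = [1, 3] / [2] / [4]
  Insert 5 (step 5): P = [2, 5] / [3, 8] / [9];  Q = [1, 3] / [2, 5] / [4]
  Insert 6 (step 6): P = [2, 5, 6] / [3, 8] / [9];  Q = [1, 3, 6] / [2, 5] / [4]
  Insert 4 (step 7): P = [2, 4, 6] / [3, 5] / [8] / [9];  Q = [1, 3, 6] / [2, 5] / [4] / [7]
  Insert 7 (step 8): P = [2, 4, 6, 7] / [3, 5] / [8] / [9];  Q = [1, 3, 6, 8] / [2, 5] / [4] / [7]
  Insert 1 (step 9): P = [1, 4, 6, 7] / [2, 5] / [3] / [8] / [9];  Q = [1, 3, 6, 8] / [2, 5] / [4] / [7] / [9]
Final shape: (4, 2, 1, 1, 1).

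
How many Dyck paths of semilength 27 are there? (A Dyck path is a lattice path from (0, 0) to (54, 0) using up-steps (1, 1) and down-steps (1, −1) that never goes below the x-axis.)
C_27 = 69533550916004

These Dyck paths are counted by the Catalan number C_n = (1/(n + 1)) · C(2n, n). For n = 27: C_27 = (1/28) · C(54, 27) = 1946939425648112/28 = 69533550916004.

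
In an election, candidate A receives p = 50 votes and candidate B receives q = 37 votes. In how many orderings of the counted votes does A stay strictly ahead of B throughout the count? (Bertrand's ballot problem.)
Strict-lead orderings = 752372573724182846706102

Total orderings of the 87 votes with 50 for A: C(87, 50) = 5035108762615685204879298. By the Bertrand ballot formula (Cycle Lemma / reflection principle), the number of orderings in which A is strictly ahead of B throughout is (p − q)/(p + q) · C(p + q, p) = (50 − 37)/(50 + 37) · 5035108762615685204879298 = 752372573724182846706102.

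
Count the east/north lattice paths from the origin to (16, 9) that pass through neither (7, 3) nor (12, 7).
Number of paths = 913355

Inclusion–exclusion. Total paths: C(25, 16) = 2042975. Through P₁: C(10, 7)·C(15, 9) = 600600. Through P₂: C(19, 12)·C(6, 4) = 755820. Since P₁ is strictly southwest of P₂, a monotone path through both must visit P₁ then P₂; paths through both = C(10, 7)·C(9, 5)·C(6, 4) = 226800. Avoid both = 2042975 − 600600 − 755820 + 226800 = 913355.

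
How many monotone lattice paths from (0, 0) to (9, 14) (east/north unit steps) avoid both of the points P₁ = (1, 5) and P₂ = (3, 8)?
Number of paths = 574310

Inclusion–exclusion. Total paths: C(23, 9) = 817190. Through P₁: C(6, 1)·C(17, 8) = 145860. Through P₂: C(11, 3)·C(12, 6) = 152460. Since P₁ is strictly southwest of P₂, a monotone path through both must visit P₁ then P₂; paths through both = C(6, 1)·C(5, 2)·C(12, 6) = 55440. Avoid both = 817190 − 145860 − 152460 + 55440 = 574310.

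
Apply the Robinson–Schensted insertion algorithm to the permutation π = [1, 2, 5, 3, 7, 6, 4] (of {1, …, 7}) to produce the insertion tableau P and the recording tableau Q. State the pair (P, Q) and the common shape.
P = [1, 2, 3, 4] / [5, 6] / [7];  Q = [1, 2, 3, 5] / [4, 6] / [7];  common shape = (4, 2, 1)

Row-insert the values π_1, π_2, … into P one at a time, bumping the leftmost entry strictly greater than the inserted value down to the next row. The recording tableau Q records, in position (i, j), the step at which that cell was added to P.
  Insert 1 (step 1): P = [1];  Q = [1]
  Insert 2 (step 2): P = [1, 2];  Q = [1, 2]
  Insert 5 (step 3): P = [1, 2, 5];  Q = [1, 2, 3]
  Insert 3 (step 4): P = [1, 2, 3] / [5];  Q = [1, 2, 3] / [4]
  Insert 7 (step 5): P = [1, 2, 3, 7] / [5];  Q = [1, 2, 3, 5] / [4]
  Insert 6 (step 6): P = [1, 2, 3, 6] / [5, 7];  Q = [1, 2, 3, 5] / [4, 6]
  Insert 4 (step 7): P = [1, 2, 3, 4] / [5, 6] / [7];  Q = [1, 2, 3, 5] / [4, 6] / [7]
Final shape: (4, 2, 1).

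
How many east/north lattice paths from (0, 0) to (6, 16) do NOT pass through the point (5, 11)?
Number of paths = 48405

Total paths from (0, 0) to (6, 16): C(22, 6) = 74613. Paths through (5, 11): (paths (0, 0) → (5, 11)) × (paths (5, 11) → (6, 16)) = C(16, 5) · C(6, 1) = 4368 · 6 = 26208. Avoidance count = 74613 − 26208 = 48405.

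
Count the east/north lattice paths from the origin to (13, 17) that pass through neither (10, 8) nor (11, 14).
Number of paths = 68622150

Inclusion–exclusion. Total paths: C(30, 13) = 119759850. Through P₁: C(18, 10)·C(12, 3) = 9626760. Through P₂: C(25, 11)·C(5, 2) = 44574000. Since P₁ is strictly southwest of P₂, a monotone path through both must visit P₁ then P₂; paths through both = C(18, 10)·C(7, 1)·C(5, 2) = 3063060. Avoid both = 119759850 − 9626760 − 44574000 + 3063060 = 68622150.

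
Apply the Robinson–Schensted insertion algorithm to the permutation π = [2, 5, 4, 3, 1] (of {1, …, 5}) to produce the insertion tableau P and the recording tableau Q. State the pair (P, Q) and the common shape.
P = [1, 3] / [2] / [4] / [5];  Q = [1, 2] / [3] / [4] / [5];  common shape = (2, 1, 1, 1)

Row-insert the values π_1, π_2, … into P one at a time, bumping the leftmost entry strictly greater than the inserted value down to the next row. The recording tableau Q records, in position (i, j), the step at which that cell was added to P.
  Insert 2 (step 1): P = [2];  Q = [1]
  Insert 5 (step 2): P = [2, 5];  Q = [1, 2]
  Insert 4 (step 3): P = [2, 4] / [5];  Q = [1, 2] / [3]
  Insert 3 (step 4): P = [2, 3] / [4] / [5];  Q = [1, 2] / [3] / [4]
  Insert 1 (step 5): P = [1, 3] / [2] / [4] / [5];  Q = [1, 2] / [3] / [4] / [5]
Final shape: (2, 1, 1, 1).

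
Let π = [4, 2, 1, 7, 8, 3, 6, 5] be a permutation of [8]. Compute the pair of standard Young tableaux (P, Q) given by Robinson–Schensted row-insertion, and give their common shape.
P = [1, 3, 5] / [2, 6, 8] / [4, 7];  Q = [1, 4, 5] / [2, 6, 7] / [3, 8];  common shape = (3, 3, 2)

Row-insert the values π_1, π_2, … into P one at a time, bumping the leftmost entry strictly greater than the inserted value down to the next row. The recording tableau Q records, in position (i, j), the step at which that cell was added to P.
  Insert 4 (step 1): P = [4];  Q = [1]
  Insert 2 (step 2): P = [2] / [4];  Q = [1] / [2]
  Insert 1 (step 3): P = [1] / [2] / [4];  Q = [1] / [2] / [3]
  Insert 7 (step 4): P = [1, 7] / [2] / [4];  Q = [1, 4] / [2] / [3]
  Insert 8 (step 5): P = [1, 7, 8] / [2] / [4];  Q = [1, 4, 5] / [2] / [3]
  Insert 3 (step 6): P = [1, 3, 8] / [2, 7] / [4];  Q = [1, 4, 5] / [2, 6] / [3]
  Insert 6 (step 7): P = [1, 3, 6] / [2, 7, 8] / [4];  Q = [1, 4, 5] / [2, 6, 7] / [3]
  Insert 5 (step 8): P = [1, 3, 5] / [2, 6, 8] / [4, 7];  Q = [1, 4, 5] / [2, 6, 7] / [3, 8]
Final shape: (3, 3, 2).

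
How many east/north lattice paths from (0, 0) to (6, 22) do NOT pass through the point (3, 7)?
Number of paths = 278820

Total paths from (0, 0) to (6, 22): C(28, 6) = 376740. Paths through (3, 7): (paths (0, 0) → (3, 7)) × (paths (3, 7) → (6, 22)) = C(10, 3) · C(18, 3) = 120 · 816 = 97920. Avoidance count = 376740 − 97920 = 278820.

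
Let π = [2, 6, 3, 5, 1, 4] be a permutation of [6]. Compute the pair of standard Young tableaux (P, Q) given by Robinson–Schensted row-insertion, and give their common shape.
P = [1, 3, 4] / [2, 5] / [6];  Q = [1, 2, 4] / [3, 6] / [5];  common shape = (3, 2, 1)

Row-insert the values π_1, π_2, … into P one at a time, bumping the leftmost entry strictly greater than the inserted value down to the next row. The recording tableau Q records, in position (i, j), the step at which that cell was added to P.
  Insert 2 (step 1): P = [2];  Q = [1]
  Insert 6 (step 2): P = [2, 6];  Q = [1, 2]
  Insert 3 (step 3): P = [2, 3] / [6];  Q = [1, 2] / [3]
  Insert 5 (step 4): P = [2, 3, 5] / [6];  Q = [1, 2, 4] / [3]
  Insert 1 (step 5): P = [1, 3, 5] / [2] / [6];  Q = [1, 2, 4] / [3] / [5]
  Insert 4 (step 6): P = [1, 3, 4] / [2, 5] / [6];  Q = [1, 2, 4] / [3, 6] / [5]
Final shape: (3, 2, 1).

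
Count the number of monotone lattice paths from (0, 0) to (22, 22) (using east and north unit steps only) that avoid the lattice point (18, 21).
Number of paths = 1792303243770

Total paths from (0, 0) to (22, 22): C(44, 22) = 2104098963720. Paths through (18, 21): (paths (0, 0) → (18, 21)) × (paths (18, 21) → (22, 22)) = C(39, 18) · C(5, 4) = 62359143990 · 5 = 311795719950. Avoidance count = 2104098963720 − 311795719950 = 1792303243770.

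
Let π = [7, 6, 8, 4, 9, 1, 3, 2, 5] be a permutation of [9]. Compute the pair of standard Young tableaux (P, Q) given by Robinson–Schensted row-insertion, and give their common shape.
P = [1, 2, 5] / [3, 8, 9] / [4] / [6] / [7];  Q = [1, 3, 5] / [2, 7, 9] / [4] / [6] / [8];  common shape = (3, 3, 1, 1, 1)

Row-insert the values π_1, π_2, … into P one at a time, bumping the leftmost entry strictly greater than the inserted value down to the next row. The recording tableau Q records, in position (i, j), the step at which that cell was added to P.
  Insert 7 (step 1): P = [7];  Q = [1]
  Insert 6 (step 2): P = [6] / [7];  Q = [1] / [2]
  Insert 8 (step 3): P = [6, 8] / [7];  Q = [1, 3] / [2]
  Insert 4 (step 4): P = [4, 8] / [6] / [7];  Q = [1, 3] / [2] / [4]
  Insert 9 (step 5): P = [4, 8, 9] / [6] / [7];  Q = [1, 3, 5] / [2] / [4]
  Insert 1 (step 6): P = [1, 8, 9] / [4] / [6] / [7];  Q = [1, 3, 5] / [2] / [4] / [6]
  Insert 3 (step 7): P = [1, 3, 9] / [4, 8] / [6] / [7];  Q = [1, 3, 5] / [2, 7] / [4] / [6]
  Insert 2 (step 8): P = [1, 2, 9] / [3, 8] / [4] / [6] / [7];  Q = [1, 3, 5] / [2, 7] / [4] / [6] / [8]
  Insert 5 (step 9): P = [1, 2, 5] / [3, 8, 9] / [4] / [6] / [7];  Q = [1, 3, 5] / [2, 7, 9] / [4] / [6] / [8]
Final shape: (3, 3, 1, 1, 1).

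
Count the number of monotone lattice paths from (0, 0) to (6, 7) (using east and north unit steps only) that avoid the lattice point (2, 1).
Number of paths = 1086

Total paths from (0, 0) to (6, 7): C(13, 6) = 1716. Paths through (2, 1): (paths (0, 0) → (2, 1)) × (paths (2, 1) → (6, 7)) = C(3, 2) · C(10, 4) = 3 · 210 = 630. Avoidance count = 1716 − 630 = 1086.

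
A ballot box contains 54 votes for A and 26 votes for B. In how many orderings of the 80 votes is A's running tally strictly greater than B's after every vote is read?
Strict-lead orderings = 269065935541882616984

Total orderings of the 80 votes with 54 for A: C(80, 54) = 768759815833950334240. By the Bertrand ballot formula (Cycle Lemma / reflection principle), the number of orderings in which A is strictly ahead of B throughout is (p − q)/(p + q) · C(p + q, p) = (54 − 26)/(54 + 26) · 768759815833950334240 = 269065935541882616984.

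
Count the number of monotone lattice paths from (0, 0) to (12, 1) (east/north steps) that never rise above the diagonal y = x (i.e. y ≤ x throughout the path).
Number of paths = 12

By the reflection principle (André's argument), the number of monotone paths to (12, 1) with n ≤ m that never go above y = x is C(13, 12) − C(13, 13) = 13 − 1 = 12.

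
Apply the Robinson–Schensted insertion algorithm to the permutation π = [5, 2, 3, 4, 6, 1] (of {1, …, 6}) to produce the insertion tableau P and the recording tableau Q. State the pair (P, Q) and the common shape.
P = [1, 3, 4, 6] / [2] / [5];  Q = [1, 3, 4, 5] / [2] / [6];  common shape = (4, 1, 1)

Row-insert the values π_1, π_2, … into P one at a time, bumping the leftmost entry strictly greater than the inserted value down to the next row. The recording tableau Q records, in position (i, j), the step at which that cell was added to P.
  Insert 5 (step 1): P = [5];  Q = [1]
  Insert 2 (step 2): P = [2] / [5];  Q = [1] / [2]
  Insert 3 (step 3): P = [2, 3] / [5];  Q = [1, 3] / [2]
  Insert 4 (step 4): P = [2, 3, 4] / [5];  Q = [1, 3, 4] / [2]
  Insert 6 (step 5): P = [2, 3, 4, 6] / [5];  Q = [1, 3, 4, 5] / [2]
  Insert 1 (step 6): P = [1, 3, 4, 6] / [2] / [5];  Q = [1, 3, 4, 5] / [2] / [6]
Final shape: (4, 1, 1).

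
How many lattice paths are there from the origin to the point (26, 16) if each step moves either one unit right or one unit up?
Number of paths = 166509721602

A monotone lattice path from (0, 0) to (26, 16) consists of 26 east steps and 16 north steps in some order, so it is determined by which 26 of the 42 steps are east. The count is C(42, 26) = 166509721602.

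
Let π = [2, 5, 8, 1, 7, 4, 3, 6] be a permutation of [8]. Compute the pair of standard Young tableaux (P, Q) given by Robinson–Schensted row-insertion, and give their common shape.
P = [1, 3, 6] / [2, 4, 7] / [5] / [8];  Q = [1, 2, 3] / [4, 5, 8] / [6] / [7];  common shape = (3, 3, 1, 1)

Row-insert the values π_1, π_2, … into P one at a time, bumping the leftmost entry strictly greater than the inserted value down to the next row. The recording tableau Q records, in position (i, j), the step at which that cell was added to P.
  Insert 2 (step 1): P = [2];  Q = [1]
  Insert 5 (step 2): P = [2, 5];  Q = [1, 2]
  Insert 8 (step 3): P = [2, 5, 8];  Q = [1, 2, 3]
  Insert 1 (step 4): P = [1, 5, 8] / [2];  Q = [1, 2, 3] / [4]
  Insert 7 (step 5): P = [1, 5, 7] / [2, 8];  Q = [1, 2, 3] / [4, 5]
  Insert 4 (step 6): P = [1, 4, 7] / [2, 5] / [8];  Q = [1, 2, 3] / [4, 5] / [6]
  Insert 3 (step 7): P = [1, 3, 7] / [2, 4] / [5] / [8];  Q = [1, 2, 3] / [4, 5] / [6] / [7]
  Insert 6 (step 8): P = [1, 3, 6] / [2, 4, 7] / [5] / [8];  Q = [1, 2, 3] / [4, 5, 8] / [6] / [7]
Final shape: (3, 3, 1, 1).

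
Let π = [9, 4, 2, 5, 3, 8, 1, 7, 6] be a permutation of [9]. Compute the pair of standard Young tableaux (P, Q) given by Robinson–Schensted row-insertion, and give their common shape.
P = [1, 3, 6] / [2, 5, 7] / [4, 8] / [9];  Q = [1, 4, 6] / [2, 5, 8] / [3, 9] / [7];  common shape = (3, 3, 2, 1)

Row-insert the values π_1, π_2, … into P one at a time, bumping the leftmost entry strictly greater than the inserted value down to the next row. The recording tableau Q records, in position (i, j), the step at which that cell was added to P.
  Insert 9 (step 1): P = [9];  Q = [1]
  Insert 4 (step 2): P = [4] / [9];  Q = [1] / [2]
  Insert 2 (step 3): P = [2] / [4] / [9];  Q = [1] / [2] / [3]
  Insert 5 (step 4): P = [2, 5] / [4] / [9];  Q = [1, 4] / [2] / [3]
  Insert 3 (step 5): P = [2, 3] / [4, 5] / [9];  Q = [1, 4] / [2, 5] / [3]
  Insert 8 (step 6): P = [2, 3, 8] / [4, 5] / [9];  Q = [1, 4, 6] / [2, 5] / [3]
  Insert 1 (step 7): P = [1, 3, 8] / [2, 5] / [4] / [9];  Q = [1, 4, 6] / [2, 5] / [3] / [7]
  Insert 7 (step 8): P = [1, 3, 7] / [2, 5, 8] / [4] / [9];  Q = [1, 4, 6] / [2, 5, 8] / [3] / [7]
  Insert 6 (step 9): P = [1, 3, 6] / [2, 5, 7] / [4, 8] / [9];  Q = [1, 4, 6] / [2, 5, 8] / [3, 9] / [7]
Final shape: (3, 3, 2, 1).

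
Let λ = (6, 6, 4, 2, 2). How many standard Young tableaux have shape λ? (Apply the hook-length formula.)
# SYT of shape (6, 6, 4, 2, 2) = 72424352

Hook-length formula: f^λ = n! / Π hook(c), product over all cells c of the Young diagram. For λ = (6, 6, 4, 2, 2), n = 20 boxes. Hook lengths by row (left-to-right, top-to-bottom): [10, 9, 6, 5, 3, 2]; [9, 8, 5, 4, 2, 1]; [6, 5, 2, 1]; [3, 2]; [2, 1]. Product of hooks = 33592320000. So f^λ = 20! / 33592320000 = 2432902008176640000 / 33592320000 = 72424352.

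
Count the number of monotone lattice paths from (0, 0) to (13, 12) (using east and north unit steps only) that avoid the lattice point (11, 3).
Number of paths = 5180280

Total paths from (0, 0) to (13, 12): C(25, 13) = 5200300. Paths through (11, 3): (paths (0, 0) → (11, 3)) × (paths (11, 3) → (13, 12)) = C(14, 11) · C(11, 2) = 364 · 55 = 20020. Avoidance count = 5200300 − 20020 = 5180280.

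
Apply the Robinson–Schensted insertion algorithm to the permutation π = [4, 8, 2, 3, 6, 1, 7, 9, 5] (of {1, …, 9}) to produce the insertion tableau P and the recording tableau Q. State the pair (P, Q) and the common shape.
P = [1, 3, 5, 7, 9] / [2, 6] / [4, 8];  Q = [1, 2, 5, 7, 8] / [3, 4] / [6, 9];  common shape = (5, 2, 2)

Row-insert the values π_1, π_2, … into P one at a time, bumping the leftmost entry strictly greater than the inserted value down to the next row. The recording tableau Q records, in position (i, j), the step at which that cell was added to P.
  Insert 4 (step 1): P = [4];  Q = [1]
  Insert 8 (step 2): P = [4, 8];  Q = [1, 2]
  Insert 2 (step 3): P = [2, 8] / [4];  Q = [1, 2] / [3]
  Insert 3 (step 4): P = [2, 3] / [4, 8];  Q = [1, 2] / [3, 4]
  Insert 6 (step 5): P = [2, 3, 6] / [4, 8];  Q = [1, 2, 5] / [3, 4]
  Insert 1 (step 6): P = [1, 3, 6] / [2, 8] / [4];  Q = [1, 2, 5] / [3, 4] / [6]
  Insert 7 (step 7): P = [1, 3, 6, 7] / [2, 8] / [4];  Q = [1, 2, 5, 7] / [3, 4] / [6]
  Insert 9 (step 8): P = [1, 3, 6, 7, 9] / [2, 8] / [4];  Q = [1, 2, 5, 7, 8] / [3, 4] / [6]
  Insert 5 (step 9): P = [1, 3, 5, 7, 9] / [2, 6] / [4, 8];  Q = [1, 2, 5, 7, 8] / [3, 4] / [6, 9]
Final shape: (5, 2, 2).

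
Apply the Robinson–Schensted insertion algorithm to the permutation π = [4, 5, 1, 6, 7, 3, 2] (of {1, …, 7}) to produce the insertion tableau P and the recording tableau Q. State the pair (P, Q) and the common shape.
P = [1, 2, 6, 7] / [3, 5] / [4];  Q = [1, 2, 4, 5] / [3, 6] / [7];  common shape = (4, 2, 1)

Row-insert the values π_1, π_2, … into P one at a time, bumping the leftmost entry strictly greater than the inserted value down to the next row. The recording tableau Q records, in position (i, j), the step at which that cell was added to P.
  Insert 4 (step 1): P = [4];  Q = [1]
  Insert 5 (step 2): P = [4, 5];  Q = [1, 2]
  Insert 1 (step 3): P = [1, 5] / [4];  Q = [1, 2] / [3]
  Insert 6 (step 4): P = [1, 5, 6] / [4];  Q = [1, 2, 4] / [3]
  Insert 7 (step 5): P = [1, 5, 6, 7] / [4];  Q = [1, 2, 4, 5] / [3]
  Insert 3 (step 6): P = [1, 3, 6, 7] / [4, 5];  Q = [1, 2, 4, 5] / [3, 6]
  Insert 2 (step 7): P = [1, 2, 6, 7] / [3, 5] / [4];  Q = [1, 2, 4, 5] / [3, 6] / [7]
Final shape: (4, 2, 1).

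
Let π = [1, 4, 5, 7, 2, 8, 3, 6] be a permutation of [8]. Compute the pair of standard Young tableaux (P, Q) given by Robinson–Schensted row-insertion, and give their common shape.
P = [1, 2, 3, 6, 8] / [4, 5, 7];  Q = [1, 2, 3, 4, 6] / [5, 7, 8];  common shape = (5, 3)

Row-insert the values π_1, π_2, … into P one at a time, bumping the leftmost entry strictly greater than the inserted value down to the next row. The recording tableau Q records, in position (i, j), the step at which that cell was added to P.
  Insert 1 (step 1): P = [1];  Q = [1]
  Insert 4 (step 2): P = [1, 4];  Q = [1, 2]
  Insert 5 (step 3): P = [1, 4, 5];  Q = [1, 2, 3]
  Insert 7 (step 4): P = [1, 4, 5, 7];  Q = [1, 2, 3, 4]
  Insert 2 (step 5): P = [1, 2, 5, 7] / [4];  Q = [1, 2, 3, 4] / [5]
  Insert 8 (step 6): P = [1, 2, 5, 7, 8] / [4];  Q = [1, 2, 3, 4, 6] / [5]
  Insert 3 (step 7): P = [1, 2, 3, 7, 8] / [4, 5];  Q = [1, 2, 3, 4, 6] / [5, 7]
  Insert 6 (step 8): P = [1, 2, 3, 6, 8] / [4, 5, 7];  Q = [1, 2, 3, 4, 6] / [5, 7, 8]
Final shape: (5, 3).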